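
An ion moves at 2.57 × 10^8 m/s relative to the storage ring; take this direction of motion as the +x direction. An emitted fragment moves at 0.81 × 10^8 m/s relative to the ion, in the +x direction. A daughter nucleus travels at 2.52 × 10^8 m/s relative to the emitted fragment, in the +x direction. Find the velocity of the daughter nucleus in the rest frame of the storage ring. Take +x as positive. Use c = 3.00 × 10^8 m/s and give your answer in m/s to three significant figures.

Apply u = (u' + v)/(1 + u'v/c²) successively, working outward toward the storage ring.
(Dividing each given speed by c = 3.00 × 10^8 m/s to work in units of c.)
Start: velocity of the ion relative to the storage ring = 0.8567c.
Compose with the emitted fragment (u' = 0.270 in the ion frame): u_1 = (0.270 + 0.857) / (1 + 0.270·0.857) = 1.1267/1.2313 = 0.9150.
Compose with the daughter nucleus (u' = 0.840 in the emitted fragment frame): u_2 = (0.840 + 0.915) / (1 + 0.840·0.915) = 1.7550/1.7686 = 0.9923.
So u = 0.9923 × 3.00 × 10^8 m/s.

2.98 × 10^8 m/s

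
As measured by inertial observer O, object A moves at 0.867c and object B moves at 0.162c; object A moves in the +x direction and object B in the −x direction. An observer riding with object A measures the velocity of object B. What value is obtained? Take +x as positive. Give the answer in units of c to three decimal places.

-0.902c

β_A = 0.867, β_B = -0.162.
Transform to A's frame with the inverse velocity-addition law: u' = (u − v)/(1 − uv/c²), taking u = β_B and v = β_A.
u' = (-0.162 − 0.867) / (1 − (0.867)(-0.162)) = -1.0290/1.1405 = -0.9023.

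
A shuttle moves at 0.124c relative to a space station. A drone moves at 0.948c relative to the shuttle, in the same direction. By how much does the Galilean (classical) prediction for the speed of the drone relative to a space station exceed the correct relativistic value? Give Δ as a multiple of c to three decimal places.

Δ = 0.113c

Galilean: u_cl = 0.948 + 0.124 = 1.0720.
Relativistic: u_rel = (0.948 + 0.124) / (1 + 0.948·0.124) = 1.0720/1.1176 = 0.9592.
Δ = 1.0720 − 0.9592 = 0.1128.
(The classical prediction exceeds c; the relativistic result does not.)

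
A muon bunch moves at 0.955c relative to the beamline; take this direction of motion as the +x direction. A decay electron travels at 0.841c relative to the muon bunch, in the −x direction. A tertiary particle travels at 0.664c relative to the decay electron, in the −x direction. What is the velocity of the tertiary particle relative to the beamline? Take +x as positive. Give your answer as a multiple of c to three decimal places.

-0.138c

Apply u = (u' + v)/(1 + u'v/c²) successively, working outward toward the beamline.
Start: velocity of the muon bunch relative to the beamline = 0.9550c.
Compose with the decay electron (u' = -0.841 in the muon bunch frame): u_1 = (-0.841 + 0.955) / (1 + (-0.841)·0.955) = 0.1140/0.1968 = 0.5791.
Compose with the tertiary particle (u' = -0.664 in the decay electron frame): u_2 = (-0.664 + 0.579) / (1 + (-0.664)·0.579) = -0.0849/0.6155 = -0.1379.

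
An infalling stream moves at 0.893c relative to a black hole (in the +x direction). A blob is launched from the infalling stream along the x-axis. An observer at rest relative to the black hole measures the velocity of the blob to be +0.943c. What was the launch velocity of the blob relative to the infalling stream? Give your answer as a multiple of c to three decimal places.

+0.317c

Invert the composition law: u' = (u − v)/(1 − uv/c²).
u' = (0.943 − 0.893) / (1 − (0.943)(0.893)) = 0.0500/0.1579 = 0.3167.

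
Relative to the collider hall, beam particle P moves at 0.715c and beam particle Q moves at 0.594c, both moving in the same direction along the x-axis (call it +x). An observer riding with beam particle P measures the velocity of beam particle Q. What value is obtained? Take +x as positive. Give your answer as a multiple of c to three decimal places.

β_A = 0.715, β_B = 0.594.
Transform to A's frame with the inverse velocity-addition law: u' = (u − v)/(1 − uv/c²), taking u = β_B and v = β_A.
u' = (0.594 − 0.715) / (1 − (0.715)(0.594)) = -0.1210/0.5753 = -0.2103.

-0.210c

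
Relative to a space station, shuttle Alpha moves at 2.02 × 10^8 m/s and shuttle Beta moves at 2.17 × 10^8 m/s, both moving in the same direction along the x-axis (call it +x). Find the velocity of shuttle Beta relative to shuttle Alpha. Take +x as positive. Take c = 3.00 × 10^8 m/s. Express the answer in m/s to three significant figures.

+2.92 × 10^7 m/s

β_A = 0.673, β_B = 0.723 (dividing each by c = 3.00 × 10^8 m/s).
Transform to A's frame with the inverse velocity-addition law: u' = (u − v)/(1 − uv/c²), taking u = β_B and v = β_A.
u' = (0.723 − 0.673) / (1 − (0.673)(0.723)) = 0.0500/0.5130 = 0.0975.
u' = 0.0975 × 3.00 × 10^8 m/s.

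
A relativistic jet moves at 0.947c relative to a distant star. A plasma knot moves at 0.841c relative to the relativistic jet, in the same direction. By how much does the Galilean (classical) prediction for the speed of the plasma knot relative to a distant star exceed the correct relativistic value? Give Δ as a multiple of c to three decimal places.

Δ = 0.793c

Galilean: u_cl = 0.841 + 0.947 = 1.7880.
Relativistic: u_rel = (0.841 + 0.947) / (1 + 0.841·0.947) = 1.7880/1.7964 = 0.9953.
Δ = 1.7880 − 0.9953 = 0.7927.
(The classical prediction exceeds c; the relativistic result does not.)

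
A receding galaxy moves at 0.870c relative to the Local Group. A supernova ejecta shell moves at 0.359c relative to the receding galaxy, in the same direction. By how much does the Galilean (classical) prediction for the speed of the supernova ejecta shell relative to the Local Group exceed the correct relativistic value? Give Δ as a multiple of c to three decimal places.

Galilean: u_cl = 0.359 + 0.870 = 1.2290.
Relativistic: u_rel = (0.359 + 0.870) / (1 + 0.359·0.870) = 1.2290/1.3123 = 0.9365.
Δ = 1.2290 − 0.9365 = 0.2925.
(The classical prediction exceeds c; the relativistic result does not.)

Δ = 0.292c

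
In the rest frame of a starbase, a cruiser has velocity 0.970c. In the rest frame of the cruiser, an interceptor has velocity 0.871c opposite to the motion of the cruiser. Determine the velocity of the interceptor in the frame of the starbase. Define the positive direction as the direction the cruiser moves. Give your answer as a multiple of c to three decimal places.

With v = 0.970 and u' = -0.871 (in units of c),
u = (u' + v)/(1 + u'v/c²):
u = (-0.871 + 0.970) / (1 + (-0.871)·0.970) = 0.0990/0.1551 = 0.6382
(Galilean addition would give +0.099c.)

+0.638c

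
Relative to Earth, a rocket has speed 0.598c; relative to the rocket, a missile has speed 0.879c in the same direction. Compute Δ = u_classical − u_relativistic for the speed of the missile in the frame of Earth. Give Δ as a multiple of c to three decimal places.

Galilean: u_cl = 0.879 + 0.598 = 1.4770.
Relativistic: u_rel = (0.879 + 0.598) / (1 + 0.879·0.598) = 1.4770/1.5256 = 0.9681.
Δ = 1.4770 − 0.9681 = 0.5089.
(The classical prediction exceeds c; the relativistic result does not.)

Δ = 0.509c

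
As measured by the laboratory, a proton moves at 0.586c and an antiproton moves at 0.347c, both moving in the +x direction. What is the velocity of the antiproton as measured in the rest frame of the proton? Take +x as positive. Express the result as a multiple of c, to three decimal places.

-0.300c

β_A = 0.586, β_B = 0.347.
Transform to A's frame with the inverse velocity-addition law: u' = (u − v)/(1 − uv/c²), taking u = β_B and v = β_A.
u' = (0.347 − 0.586) / (1 − (0.586)(0.347)) = -0.2390/0.7967 = -0.3000.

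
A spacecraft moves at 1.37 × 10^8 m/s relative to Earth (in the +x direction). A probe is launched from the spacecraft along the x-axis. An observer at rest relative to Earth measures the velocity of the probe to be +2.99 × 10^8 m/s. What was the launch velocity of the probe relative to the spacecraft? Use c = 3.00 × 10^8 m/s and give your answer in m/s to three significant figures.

+2.97 × 10^8 m/s

v = 0.457c, u = 0.997c.
Invert the composition law: u' = (u − v)/(1 − uv/c²).
u' = (0.997 − 0.457) / (1 − (0.997)(0.457)) = 0.5400/0.5449 = 0.9911.
u' = 0.9911 × 3.00 × 10^8 m/s.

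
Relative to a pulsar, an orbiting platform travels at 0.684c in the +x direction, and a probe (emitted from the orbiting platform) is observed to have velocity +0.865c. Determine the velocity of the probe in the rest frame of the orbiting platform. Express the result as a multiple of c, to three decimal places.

Invert the composition law: u' = (u − v)/(1 − uv/c²).
u' = (0.865 − 0.684) / (1 − (0.865)(0.684)) = 0.1810/0.4083 = 0.4433.

+0.443c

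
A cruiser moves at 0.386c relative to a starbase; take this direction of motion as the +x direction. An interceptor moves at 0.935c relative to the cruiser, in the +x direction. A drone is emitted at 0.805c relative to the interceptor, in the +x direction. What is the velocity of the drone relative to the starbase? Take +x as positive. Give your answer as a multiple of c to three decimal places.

Apply u = (u' + v)/(1 + u'v/c²) successively, working outward toward the starbase.
Start: velocity of the cruiser relative to the starbase = 0.3860c.
Compose with the interceptor (u' = 0.935 in the cruiser frame): u_1 = (0.935 + 0.386) / (1 + 0.935·0.386) = 1.3210/1.3609 = 0.9707.
Compose with the drone (u' = 0.805 in the interceptor frame): u_2 = (0.805 + 0.971) / (1 + 0.805·0.971) = 1.7757/1.7814 = 0.9968.

0.997c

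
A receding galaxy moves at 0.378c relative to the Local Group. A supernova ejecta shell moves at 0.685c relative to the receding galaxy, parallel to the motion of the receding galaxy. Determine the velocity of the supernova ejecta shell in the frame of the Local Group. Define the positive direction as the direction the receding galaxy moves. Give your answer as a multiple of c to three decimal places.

0.844c

With v = 0.378 and u' = 0.685 (in units of c),
u = (u' + v)/(1 + u'v/c²):
u = (0.685 + 0.378) / (1 + 0.685·0.378) = 1.0630/1.2589 = 0.8444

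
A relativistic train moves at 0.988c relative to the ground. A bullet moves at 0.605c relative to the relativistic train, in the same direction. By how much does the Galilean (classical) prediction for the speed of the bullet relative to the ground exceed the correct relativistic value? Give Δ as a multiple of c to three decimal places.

Δ = 0.596c

Galilean: u_cl = 0.605 + 0.988 = 1.5930.
Relativistic: u_rel = (0.605 + 0.988) / (1 + 0.605·0.988) = 1.5930/1.5977 = 0.9970.
Δ = 1.5930 − 0.9970 = 0.5960.
(The classical prediction exceeds c; the relativistic result does not.)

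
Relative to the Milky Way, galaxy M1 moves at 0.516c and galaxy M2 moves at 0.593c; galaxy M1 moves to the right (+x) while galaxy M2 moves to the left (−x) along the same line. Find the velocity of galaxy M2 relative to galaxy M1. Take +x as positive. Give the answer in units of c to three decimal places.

-0.849c

β_A = 0.516, β_B = -0.593.
Transform to A's frame with the inverse velocity-addition law: u' = (u − v)/(1 − uv/c²), taking u = β_B and v = β_A.
u' = (-0.593 − 0.516) / (1 − (0.516)(-0.593)) = -1.1090/1.3060 = -0.8492.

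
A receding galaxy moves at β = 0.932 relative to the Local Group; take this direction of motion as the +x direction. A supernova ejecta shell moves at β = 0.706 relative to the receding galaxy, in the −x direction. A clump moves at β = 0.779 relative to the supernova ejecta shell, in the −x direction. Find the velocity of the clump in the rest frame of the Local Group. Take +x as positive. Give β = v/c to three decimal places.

Apply u = (u' + v)/(1 + u'v/c²) successively, working outward toward the Local Group.
Start: velocity of the receding galaxy relative to the Local Group = 0.9320c.
Compose with the supernova ejecta shell (u' = -0.706 in the receding galaxy frame): u_1 = (-0.706 + 0.932) / (1 + (-0.706)·0.932) = 0.2260/0.3420 = 0.6608.
Compose with the clump (u' = -0.779 in the supernova ejecta shell frame): u_2 = (-0.779 + 0.661) / (1 + (-0.779)·0.661) = -0.1182/0.4852 = -0.2436.

β = -0.244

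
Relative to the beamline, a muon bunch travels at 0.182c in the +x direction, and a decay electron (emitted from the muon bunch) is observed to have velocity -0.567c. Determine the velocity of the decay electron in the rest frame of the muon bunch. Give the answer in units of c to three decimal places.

-0.679c

Invert the composition law: u' = (u − v)/(1 − uv/c²).
u' = (-0.567 − 0.182) / (1 − (-0.567)(0.182)) = -0.7490/1.1032 = -0.6789.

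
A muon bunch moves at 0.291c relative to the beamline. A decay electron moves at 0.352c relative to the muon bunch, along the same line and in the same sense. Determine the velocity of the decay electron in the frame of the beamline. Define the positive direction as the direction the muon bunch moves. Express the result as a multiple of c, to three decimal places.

0.583c

With v = 0.291 and u' = 0.352 (in units of c),
u = (u' + v)/(1 + u'v/c²):
u = (0.352 + 0.291) / (1 + 0.352·0.291) = 0.6430/1.1024 = 0.5833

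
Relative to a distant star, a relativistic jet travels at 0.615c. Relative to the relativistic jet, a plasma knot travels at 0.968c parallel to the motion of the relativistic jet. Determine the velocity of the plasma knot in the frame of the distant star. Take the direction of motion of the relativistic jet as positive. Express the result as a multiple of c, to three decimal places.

0.992c

With v = 0.615 and u' = 0.968 (in units of c),
u = (u' + v)/(1 + u'v/c²):
u = (0.968 + 0.615) / (1 + 0.968·0.615) = 1.5830/1.5953 = 0.9923
(Galilean addition would give +1.583c, exceeding c.)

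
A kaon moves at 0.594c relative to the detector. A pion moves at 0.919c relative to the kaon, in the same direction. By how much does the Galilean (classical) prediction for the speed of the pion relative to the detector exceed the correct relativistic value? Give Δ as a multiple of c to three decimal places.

Galilean: u_cl = 0.919 + 0.594 = 1.5130.
Relativistic: u_rel = (0.919 + 0.594) / (1 + 0.919·0.594) = 1.5130/1.5459 = 0.9787.
Δ = 1.5130 − 0.9787 = 0.5343.
(The classical prediction exceeds c; the relativistic result does not.)

Δ = 0.534c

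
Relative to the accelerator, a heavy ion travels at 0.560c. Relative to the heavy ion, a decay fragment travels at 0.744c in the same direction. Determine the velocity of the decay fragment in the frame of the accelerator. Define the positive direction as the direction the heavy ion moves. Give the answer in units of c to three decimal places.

0.920c

With v = 0.560 and u' = 0.744 (in units of c),
u = (u' + v)/(1 + u'v/c²):
u = (0.744 + 0.560) / (1 + 0.744·0.560) = 1.3040/1.4166 = 0.9205
(Galilean addition would give +1.304c, exceeding c.)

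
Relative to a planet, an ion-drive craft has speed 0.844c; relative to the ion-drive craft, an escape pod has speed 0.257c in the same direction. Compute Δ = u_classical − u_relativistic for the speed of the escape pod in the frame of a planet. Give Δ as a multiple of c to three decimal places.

Galilean: u_cl = 0.257 + 0.844 = 1.1010.
Relativistic: u_rel = (0.257 + 0.844) / (1 + 0.257·0.844) = 1.1010/1.2169 = 0.9048.
Δ = 1.1010 − 0.9048 = 0.1962.
(The classical prediction exceeds c; the relativistic result does not.)

Δ = 0.196c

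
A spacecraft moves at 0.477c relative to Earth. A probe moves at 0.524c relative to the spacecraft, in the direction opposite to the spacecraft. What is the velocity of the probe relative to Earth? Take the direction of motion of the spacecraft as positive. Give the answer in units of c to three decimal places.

-0.063c

With v = 0.477 and u' = -0.524 (in units of c),
u = (u' + v)/(1 + u'v/c²):
u = (-0.524 + 0.477) / (1 + (-0.524)·0.477) = -0.0470/0.7501 = -0.0627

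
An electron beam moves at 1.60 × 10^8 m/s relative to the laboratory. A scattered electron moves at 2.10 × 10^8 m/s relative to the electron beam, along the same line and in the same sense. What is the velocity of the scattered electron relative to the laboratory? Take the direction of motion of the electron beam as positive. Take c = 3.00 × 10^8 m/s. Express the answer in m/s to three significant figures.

In units of c (dividing by 3.00 × 10^8 m/s): v = 0.533, u' = 0.700.
u = (u' + v)/(1 + u'v/c²):
u = (0.700 + 0.533) / (1 + 0.700·0.533) = 1.2333/1.3733 = 0.8981
(Galilean addition would give +1.233c, exceeding c.)
Converting back: u = 0.8981 × 3.00 × 10^8 m/s.

2.69 × 10^8 m/s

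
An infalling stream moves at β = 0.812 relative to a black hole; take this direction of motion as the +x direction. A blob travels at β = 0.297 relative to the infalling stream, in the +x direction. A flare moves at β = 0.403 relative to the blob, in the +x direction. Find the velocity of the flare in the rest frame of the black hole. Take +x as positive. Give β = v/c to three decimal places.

Apply u = (u' + v)/(1 + u'v/c²) successively, working outward toward the black hole.
Start: velocity of the infalling stream relative to the black hole = 0.8120c.
Compose with the blob (u' = 0.297 in the infalling stream frame): u_1 = (0.297 + 0.812) / (1 + 0.297·0.812) = 1.1090/1.2412 = 0.8935.
Compose with the flare (u' = 0.403 in the blob frame): u_2 = (0.403 + 0.894) / (1 + 0.403·0.894) = 1.2965/1.3601 = 0.9533.

β = 0.953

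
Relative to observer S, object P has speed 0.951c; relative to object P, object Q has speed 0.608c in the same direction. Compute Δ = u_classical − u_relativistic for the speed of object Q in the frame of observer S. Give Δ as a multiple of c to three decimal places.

Δ = 0.571c

Galilean: u_cl = 0.608 + 0.951 = 1.5590.
Relativistic: u_rel = (0.608 + 0.951) / (1 + 0.608·0.951) = 1.5590/1.5782 = 0.9878.
Δ = 1.5590 − 0.9878 = 0.5712.
(The classical prediction exceeds c; the relativistic result does not.)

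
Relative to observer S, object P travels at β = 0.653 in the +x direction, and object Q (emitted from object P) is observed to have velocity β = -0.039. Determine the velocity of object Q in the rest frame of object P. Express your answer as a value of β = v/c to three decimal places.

β = -0.675

Invert the composition law: u' = (u − v)/(1 − uv/c²).
u' = (-0.039 − 0.653) / (1 − (-0.039)(0.653)) = -0.6920/1.0255 = -0.6748.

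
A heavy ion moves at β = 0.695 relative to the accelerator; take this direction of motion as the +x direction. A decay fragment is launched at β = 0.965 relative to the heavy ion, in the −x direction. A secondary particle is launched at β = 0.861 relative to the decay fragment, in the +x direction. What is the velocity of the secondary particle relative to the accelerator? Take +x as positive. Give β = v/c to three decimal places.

Apply u = (u' + v)/(1 + u'v/c²) successively, working outward toward the accelerator.
Start: velocity of the heavy ion relative to the accelerator = 0.6950c.
Compose with the decay fragment (u' = -0.965 in the heavy ion frame): u_1 = (-0.965 + 0.695) / (1 + (-0.965)·0.695) = -0.2700/0.3293 = -0.8199.
Compose with the secondary particle (u' = 0.861 in the decay fragment frame): u_2 = (0.861 + (-0.820)) / (1 + 0.861·(-0.820)) = 0.0411/0.2941 = 0.1399.

β = +0.140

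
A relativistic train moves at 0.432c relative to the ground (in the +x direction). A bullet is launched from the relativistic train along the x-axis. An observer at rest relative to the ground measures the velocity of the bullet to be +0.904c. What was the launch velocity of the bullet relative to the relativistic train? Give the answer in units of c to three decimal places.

Invert the composition law: u' = (u − v)/(1 − uv/c²).
u' = (0.904 − 0.432) / (1 − (0.904)(0.432)) = 0.4720/0.6095 = 0.7744.

+0.774c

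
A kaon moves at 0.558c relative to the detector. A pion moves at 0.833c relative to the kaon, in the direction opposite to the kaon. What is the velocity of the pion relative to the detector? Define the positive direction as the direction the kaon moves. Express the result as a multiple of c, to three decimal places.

-0.514c

With v = 0.558 and u' = -0.833 (in units of c),
u = (u' + v)/(1 + u'v/c²):
u = (-0.833 + 0.558) / (1 + (-0.833)·0.558) = -0.2750/0.5352 = -0.5138
(Galilean addition would give -0.275c.)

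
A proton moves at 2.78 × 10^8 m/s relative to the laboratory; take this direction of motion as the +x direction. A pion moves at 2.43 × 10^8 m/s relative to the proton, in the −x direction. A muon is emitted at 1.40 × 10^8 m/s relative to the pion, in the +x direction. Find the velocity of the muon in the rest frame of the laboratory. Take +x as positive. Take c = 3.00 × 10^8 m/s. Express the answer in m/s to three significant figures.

Apply u = (u' + v)/(1 + u'v/c²) successively, working outward toward the laboratory.
(Dividing each given speed by c = 3.00 × 10^8 m/s to work in units of c.)
Start: velocity of the proton relative to the laboratory = 0.9267c.
Compose with the pion (u' = -0.810 in the proton frame): u_1 = (-0.810 + 0.927) / (1 + (-0.810)·0.927) = 0.1167/0.2494 = 0.4678.
Compose with the muon (u' = 0.467 in the pion frame): u_2 = (0.467 + 0.468) / (1 + 0.467·0.468) = 0.9345/1.2183 = 0.7670.
So u = 0.7670 × 3.00 × 10^8 m/s.

+2.30 × 10^8 m/s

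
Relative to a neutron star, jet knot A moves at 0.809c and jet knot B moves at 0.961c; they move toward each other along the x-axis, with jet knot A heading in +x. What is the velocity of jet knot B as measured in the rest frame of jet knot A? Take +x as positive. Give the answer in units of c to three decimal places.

-0.996c

β_A = 0.809, β_B = -0.961.
Transform to A's frame with the inverse velocity-addition law: u' = (u − v)/(1 − uv/c²), taking u = β_B and v = β_A.
u' = (-0.961 − 0.809) / (1 − (0.809)(-0.961)) = -1.7700/1.7774 = -0.9958.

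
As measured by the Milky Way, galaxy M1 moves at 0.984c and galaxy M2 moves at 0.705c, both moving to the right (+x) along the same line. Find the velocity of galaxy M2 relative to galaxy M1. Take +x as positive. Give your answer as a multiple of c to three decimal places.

-0.911c

β_A = 0.984, β_B = 0.705.
Transform to A's frame with the inverse velocity-addition law: u' = (u − v)/(1 − uv/c²), taking u = β_B and v = β_A.
u' = (0.705 − 0.984) / (1 − (0.984)(0.705)) = -0.2790/0.3063 = -0.9109.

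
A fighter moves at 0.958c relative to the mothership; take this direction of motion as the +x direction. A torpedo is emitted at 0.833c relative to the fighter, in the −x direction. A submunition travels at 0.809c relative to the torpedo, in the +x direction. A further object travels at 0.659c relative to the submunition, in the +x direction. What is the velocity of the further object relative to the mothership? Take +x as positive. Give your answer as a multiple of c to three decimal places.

+0.990c

Apply u = (u' + v)/(1 + u'v/c²) successively, working outward toward the mothership.
Start: velocity of the fighter relative to the mothership = 0.9580c.
Compose with the torpedo (u' = -0.833 in the fighter frame): u_1 = (-0.833 + 0.958) / (1 + (-0.833)·0.958) = 0.1250/0.2020 = 0.6189.
Compose with the submunition (u' = 0.809 in the torpedo frame): u_2 = (0.809 + 0.619) / (1 + 0.809·0.619) = 1.4279/1.5007 = 0.9515.
Compose with the further object (u' = 0.659 in the submunition frame): u_3 = (0.659 + 0.951) / (1 + 0.659·0.951) = 1.6105/1.6270 = 0.9898.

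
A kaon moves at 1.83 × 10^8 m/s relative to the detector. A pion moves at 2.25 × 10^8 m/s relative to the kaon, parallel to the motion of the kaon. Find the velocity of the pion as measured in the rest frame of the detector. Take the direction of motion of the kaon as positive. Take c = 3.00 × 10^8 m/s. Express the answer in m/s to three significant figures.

In units of c (dividing by 3.00 × 10^8 m/s): v = 0.610, u' = 0.750.
u = (u' + v)/(1 + u'v/c²):
u = (0.750 + 0.610) / (1 + 0.750·0.610) = 1.3600/1.4575 = 0.9331
Converting back: u = 0.9331 × 3.00 × 10^8 m/s.

2.80 × 10^8 m/s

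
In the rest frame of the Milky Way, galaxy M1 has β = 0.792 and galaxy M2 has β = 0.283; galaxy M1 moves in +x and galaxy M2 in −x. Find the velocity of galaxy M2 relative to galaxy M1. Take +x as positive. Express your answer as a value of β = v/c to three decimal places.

β_A = 0.792, β_B = -0.283.
Transform to A's frame with the inverse velocity-addition law: u' = (u − v)/(1 − uv/c²), taking u = β_B and v = β_A.
u' = (-0.283 − 0.792) / (1 − (0.792)(-0.283)) = -1.0750/1.2241 = -0.8782.

β = -0.878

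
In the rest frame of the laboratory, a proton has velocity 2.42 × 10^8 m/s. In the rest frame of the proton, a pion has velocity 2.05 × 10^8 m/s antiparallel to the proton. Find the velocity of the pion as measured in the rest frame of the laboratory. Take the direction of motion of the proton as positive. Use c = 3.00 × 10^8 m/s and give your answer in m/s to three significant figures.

+8.24 × 10^7 m/s

In units of c (dividing by 3.00 × 10^8 m/s): v = 0.807, u' = -0.683.
u = (u' + v)/(1 + u'v/c²):
u = (-0.683 + 0.807) / (1 + (-0.683)·0.807) = 0.1233/0.4488 = 0.2748
(Galilean addition would give +0.123c.)
Converting back: u = 0.2748 × 3.00 × 10^8 m/s.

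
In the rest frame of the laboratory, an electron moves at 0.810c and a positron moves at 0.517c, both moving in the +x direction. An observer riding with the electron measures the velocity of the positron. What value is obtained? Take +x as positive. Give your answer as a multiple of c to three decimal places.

-0.504c

β_A = 0.810, β_B = 0.517.
Transform to A's frame with the inverse velocity-addition law: u' = (u − v)/(1 − uv/c²), taking u = β_B and v = β_A.
u' = (0.517 − 0.810) / (1 − (0.810)(0.517)) = -0.2930/0.5812 = -0.5041.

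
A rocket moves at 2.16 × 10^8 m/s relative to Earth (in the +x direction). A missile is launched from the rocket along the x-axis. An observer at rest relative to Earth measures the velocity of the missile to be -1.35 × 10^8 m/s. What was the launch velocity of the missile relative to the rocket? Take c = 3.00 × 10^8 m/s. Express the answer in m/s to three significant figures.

v = 0.720c, u = -0.450c.
Invert the composition law: u' = (u − v)/(1 − uv/c²).
u' = (-0.450 − 0.720) / (1 − (-0.450)(0.720)) = -1.1700/1.3240 = -0.8837.
u' = -0.8837 × 3.00 × 10^8 m/s.

-2.65 × 10^8 m/s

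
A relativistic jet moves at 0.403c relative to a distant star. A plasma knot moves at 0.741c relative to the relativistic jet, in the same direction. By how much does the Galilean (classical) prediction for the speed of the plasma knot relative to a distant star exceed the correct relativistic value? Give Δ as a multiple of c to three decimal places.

Δ = 0.263c

Galilean: u_cl = 0.741 + 0.403 = 1.1440.
Relativistic: u_rel = (0.741 + 0.403) / (1 + 0.741·0.403) = 1.1440/1.2986 = 0.8809.
Δ = 1.1440 − 0.8809 = 0.2631.
(The classical prediction exceeds c; the relativistic result does not.)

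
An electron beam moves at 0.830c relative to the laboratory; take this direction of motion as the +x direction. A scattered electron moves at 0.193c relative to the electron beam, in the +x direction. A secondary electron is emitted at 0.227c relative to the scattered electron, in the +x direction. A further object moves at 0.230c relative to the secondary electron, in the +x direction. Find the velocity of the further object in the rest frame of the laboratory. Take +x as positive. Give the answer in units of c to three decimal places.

0.952c

Apply u = (u' + v)/(1 + u'v/c²) successively, working outward toward the laboratory.
Start: velocity of the electron beam relative to the laboratory = 0.8300c.
Compose with the scattered electron (u' = 0.193 in the electron beam frame): u_1 = (0.193 + 0.830) / (1 + 0.193·0.830) = 1.0230/1.1602 = 0.8818.
Compose with the secondary electron (u' = 0.227 in the scattered electron frame): u_2 = (0.227 + 0.882) / (1 + 0.227·0.882) = 1.1088/1.2002 = 0.9238.
Compose with the further object (u' = 0.230 in the secondary electron frame): u_3 = (0.230 + 0.924) / (1 + 0.230·0.924) = 1.1538/1.2125 = 0.9516.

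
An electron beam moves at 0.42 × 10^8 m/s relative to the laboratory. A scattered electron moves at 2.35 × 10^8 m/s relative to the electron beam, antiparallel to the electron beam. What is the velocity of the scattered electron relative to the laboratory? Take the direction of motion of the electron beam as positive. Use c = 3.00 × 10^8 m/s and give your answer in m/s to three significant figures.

-2.17 × 10^8 m/s

In units of c (dividing by 3.00 × 10^8 m/s): v = 0.140, u' = -0.783.
u = (u' + v)/(1 + u'v/c²):
u = (-0.783 + 0.140) / (1 + (-0.783)·0.140) = -0.6433/0.8903 = -0.7226
(Galilean addition would give -0.643c.)
Converting back: u = -0.7226 × 3.00 × 10^8 m/s.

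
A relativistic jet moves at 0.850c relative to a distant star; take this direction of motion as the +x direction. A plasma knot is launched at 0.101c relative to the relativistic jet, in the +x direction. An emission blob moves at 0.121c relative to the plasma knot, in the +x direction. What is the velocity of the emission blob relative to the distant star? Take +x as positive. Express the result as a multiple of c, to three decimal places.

Apply u = (u' + v)/(1 + u'v/c²) successively, working outward toward the distant star.
Start: velocity of the relativistic jet relative to the distant star = 0.8500c.
Compose with the plasma knot (u' = 0.101 in the relativistic jet frame): u_1 = (0.101 + 0.850) / (1 + 0.101·0.850) = 0.9510/1.0858 = 0.8758.
Compose with the emission blob (u' = 0.121 in the plasma knot frame): u_2 = (0.121 + 0.876) / (1 + 0.121·0.876) = 0.9968/1.1060 = 0.9013.

0.901c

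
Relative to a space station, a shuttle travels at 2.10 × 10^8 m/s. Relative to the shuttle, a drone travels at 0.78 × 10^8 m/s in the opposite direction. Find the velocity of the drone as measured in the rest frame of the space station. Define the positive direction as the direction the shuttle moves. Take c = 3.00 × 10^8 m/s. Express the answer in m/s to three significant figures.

+1.61 × 10^8 m/s

In units of c (dividing by 3.00 × 10^8 m/s): v = 0.700, u' = -0.260.
u = (u' + v)/(1 + u'v/c²):
u = (-0.260 + 0.700) / (1 + (-0.260)·0.700) = 0.4400/0.8180 = 0.5379
(Galilean addition would give +0.440c.)
Converting back: u = 0.5379 × 3.00 × 10^8 m/s.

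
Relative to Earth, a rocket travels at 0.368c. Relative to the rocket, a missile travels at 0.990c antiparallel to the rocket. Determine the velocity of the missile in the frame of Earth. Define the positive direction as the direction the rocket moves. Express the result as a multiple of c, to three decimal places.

-0.978c

With v = 0.368 and u' = -0.990 (in units of c),
u = (u' + v)/(1 + u'v/c²):
u = (-0.990 + 0.368) / (1 + (-0.990)·0.368) = -0.6220/0.6357 = -0.9785
(Galilean addition would give -0.622c.)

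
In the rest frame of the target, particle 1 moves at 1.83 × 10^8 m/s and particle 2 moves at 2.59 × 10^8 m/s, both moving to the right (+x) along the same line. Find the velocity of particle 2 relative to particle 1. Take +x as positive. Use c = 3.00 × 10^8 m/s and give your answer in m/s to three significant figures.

β_A = 0.610, β_B = 0.863 (dividing each by c = 3.00 × 10^8 m/s).
Transform to A's frame with the inverse velocity-addition law: u' = (u − v)/(1 − uv/c²), taking u = β_B and v = β_A.
u' = (0.863 − 0.610) / (1 − (0.610)(0.863)) = 0.2533/0.4734 = 0.5352.
u' = 0.5352 × 3.00 × 10^8 m/s.

+1.61 × 10^8 m/s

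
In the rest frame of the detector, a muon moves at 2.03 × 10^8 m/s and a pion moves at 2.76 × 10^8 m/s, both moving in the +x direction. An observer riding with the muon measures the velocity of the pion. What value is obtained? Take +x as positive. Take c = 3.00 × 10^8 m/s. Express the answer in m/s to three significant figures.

β_A = 0.677, β_B = 0.920 (dividing each by c = 3.00 × 10^8 m/s).
Transform to A's frame with the inverse velocity-addition law: u' = (u − v)/(1 − uv/c²), taking u = β_B and v = β_A.
u' = (0.920 − 0.677) / (1 − (0.677)(0.920)) = 0.2433/0.3775 = 0.6446.
u' = 0.6446 × 3.00 × 10^8 m/s.

+1.93 × 10^8 m/s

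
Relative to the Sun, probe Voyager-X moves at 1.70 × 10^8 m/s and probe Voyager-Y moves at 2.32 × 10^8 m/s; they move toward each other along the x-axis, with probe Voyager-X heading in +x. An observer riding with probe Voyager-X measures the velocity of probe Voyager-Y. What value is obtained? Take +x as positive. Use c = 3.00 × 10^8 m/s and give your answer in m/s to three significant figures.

-2.80 × 10^8 m/s

β_A = 0.567, β_B = -0.773 (dividing each by c = 3.00 × 10^8 m/s).
Transform to A's frame with the inverse velocity-addition law: u' = (u − v)/(1 − uv/c²), taking u = β_B and v = β_A.
u' = (-0.773 − 0.567) / (1 − (0.567)(-0.773)) = -1.3400/1.4382 = -0.9317.
u' = -0.9317 × 3.00 × 10^8 m/s.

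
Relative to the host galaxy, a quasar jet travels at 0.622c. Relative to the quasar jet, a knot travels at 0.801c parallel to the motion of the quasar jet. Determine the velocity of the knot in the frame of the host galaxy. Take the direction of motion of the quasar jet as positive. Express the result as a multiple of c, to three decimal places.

0.950c

With v = 0.622 and u' = 0.801 (in units of c),
u = (u' + v)/(1 + u'v/c²):
u = (0.801 + 0.622) / (1 + 0.801·0.622) = 1.4230/1.4982 = 0.9498
(Galilean addition would give +1.423c, exceeding c.)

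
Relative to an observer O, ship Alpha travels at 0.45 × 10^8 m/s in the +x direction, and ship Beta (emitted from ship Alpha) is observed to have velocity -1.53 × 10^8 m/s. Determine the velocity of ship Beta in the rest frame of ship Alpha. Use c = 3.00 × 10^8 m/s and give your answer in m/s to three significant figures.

v = 0.150c, u = -0.510c.
Invert the composition law: u' = (u − v)/(1 − uv/c²).
u' = (-0.510 − 0.150) / (1 − (-0.510)(0.150)) = -0.6600/1.0765 = -0.6131.
u' = -0.6131 × 3.00 × 10^8 m/s.

-1.84 × 10^8 m/s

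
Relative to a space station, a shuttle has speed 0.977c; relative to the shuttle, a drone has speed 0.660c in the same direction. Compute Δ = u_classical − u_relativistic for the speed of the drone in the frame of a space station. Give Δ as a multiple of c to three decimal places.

Galilean: u_cl = 0.660 + 0.977 = 1.6370.
Relativistic: u_rel = (0.660 + 0.977) / (1 + 0.660·0.977) = 1.6370/1.6448 = 0.9952.
Δ = 1.6370 − 0.9952 = 0.6418.
(The classical prediction exceeds c; the relativistic result does not.)

Δ = 0.642c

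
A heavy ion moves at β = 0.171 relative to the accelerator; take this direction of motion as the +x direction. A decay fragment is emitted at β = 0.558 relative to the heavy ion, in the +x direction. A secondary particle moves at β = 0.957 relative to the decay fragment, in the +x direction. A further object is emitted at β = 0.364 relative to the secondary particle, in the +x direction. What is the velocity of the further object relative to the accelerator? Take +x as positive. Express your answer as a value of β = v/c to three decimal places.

Apply u = (u' + v)/(1 + u'v/c²) successively, working outward toward the accelerator.
Start: velocity of the heavy ion relative to the accelerator = 0.1710c.
Compose with the decay fragment (u' = 0.558 in the heavy ion frame): u_1 = (0.558 + 0.171) / (1 + 0.558·0.171) = 0.7290/1.0954 = 0.6655.
Compose with the secondary particle (u' = 0.957 in the decay fragment frame): u_2 = (0.957 + 0.665) / (1 + 0.957·0.665) = 1.6225/1.6369 = 0.9912.
Compose with the further object (u' = 0.364 in the secondary particle frame): u_3 = (0.364 + 0.991) / (1 + 0.364·0.991) = 1.3552/1.3608 = 0.9959.

β = 0.996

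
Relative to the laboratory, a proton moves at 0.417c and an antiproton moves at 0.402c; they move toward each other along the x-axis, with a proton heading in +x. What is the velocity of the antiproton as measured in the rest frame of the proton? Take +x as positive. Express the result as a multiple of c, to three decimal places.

β_A = 0.417, β_B = -0.402.
Transform to A's frame with the inverse velocity-addition law: u' = (u − v)/(1 − uv/c²), taking u = β_B and v = β_A.
u' = (-0.402 − 0.417) / (1 − (0.417)(-0.402)) = -0.8190/1.1676 = -0.7014.

-0.701c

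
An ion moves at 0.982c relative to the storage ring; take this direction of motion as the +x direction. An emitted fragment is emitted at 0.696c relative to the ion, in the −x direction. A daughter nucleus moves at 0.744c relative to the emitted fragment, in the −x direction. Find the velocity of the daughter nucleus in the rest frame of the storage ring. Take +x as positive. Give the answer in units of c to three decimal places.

Apply u = (u' + v)/(1 + u'v/c²) successively, working outward toward the storage ring.
Start: velocity of the ion relative to the storage ring = 0.9820c.
Compose with the emitted fragment (u' = -0.696 in the ion frame): u_1 = (-0.696 + 0.982) / (1 + (-0.696)·0.982) = 0.2860/0.3165 = 0.9036.
Compose with the daughter nucleus (u' = -0.744 in the emitted fragment frame): u_2 = (-0.744 + 0.904) / (1 + (-0.744)·0.904) = 0.1596/0.3278 = 0.4868.

+0.487c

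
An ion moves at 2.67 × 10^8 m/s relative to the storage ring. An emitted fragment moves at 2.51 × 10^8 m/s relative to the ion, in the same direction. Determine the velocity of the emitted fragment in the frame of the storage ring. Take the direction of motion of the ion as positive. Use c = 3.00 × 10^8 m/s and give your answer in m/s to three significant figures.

2.97 × 10^8 m/s

In units of c (dividing by 3.00 × 10^8 m/s): v = 0.890, u' = 0.837.
u = (u' + v)/(1 + u'v/c²):
u = (0.837 + 0.890) / (1 + 0.837·0.890) = 1.7267/1.7446 = 0.9897
(Galilean addition would give +1.727c, exceeding c.)
Converting back: u = 0.9897 × 3.00 × 10^8 m/s.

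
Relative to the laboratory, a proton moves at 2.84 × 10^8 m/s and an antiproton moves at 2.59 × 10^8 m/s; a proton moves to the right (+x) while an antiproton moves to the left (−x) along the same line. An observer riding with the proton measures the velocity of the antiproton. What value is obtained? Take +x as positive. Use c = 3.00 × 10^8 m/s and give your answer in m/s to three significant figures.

β_A = 0.947, β_B = -0.863 (dividing each by c = 3.00 × 10^8 m/s).
Transform to A's frame with the inverse velocity-addition law: u' = (u − v)/(1 − uv/c²), taking u = β_B and v = β_A.
u' = (-0.863 − 0.947) / (1 − (0.947)(-0.863)) = -1.8100/1.8173 = -0.9960.
u' = -0.9960 × 3.00 × 10^8 m/s.

-2.99 × 10^8 m/s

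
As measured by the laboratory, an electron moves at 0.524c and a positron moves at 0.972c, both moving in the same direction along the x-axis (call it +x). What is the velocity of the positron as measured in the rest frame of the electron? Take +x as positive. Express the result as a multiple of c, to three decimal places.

β_A = 0.524, β_B = 0.972.
Transform to A's frame with the inverse velocity-addition law: u' = (u − v)/(1 − uv/c²), taking u = β_B and v = β_A.
u' = (0.972 − 0.524) / (1 − (0.524)(0.972)) = 0.4480/0.4907 = 0.9130.

+0.913c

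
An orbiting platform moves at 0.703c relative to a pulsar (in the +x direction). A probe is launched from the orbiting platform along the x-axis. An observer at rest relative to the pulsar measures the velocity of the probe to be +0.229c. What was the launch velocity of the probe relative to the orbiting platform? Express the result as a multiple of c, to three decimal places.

-0.565c

Invert the composition law: u' = (u − v)/(1 − uv/c²).
u' = (0.229 − 0.703) / (1 − (0.229)(0.703)) = -0.4740/0.8390 = -0.5649.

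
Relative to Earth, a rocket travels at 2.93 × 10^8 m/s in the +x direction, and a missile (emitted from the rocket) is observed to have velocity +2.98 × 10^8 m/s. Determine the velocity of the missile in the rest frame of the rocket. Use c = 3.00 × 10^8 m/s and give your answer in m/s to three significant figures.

v = 0.977c, u = 0.993c.
Invert the composition law: u' = (u − v)/(1 − uv/c²).
u' = (0.993 − 0.977) / (1 − (0.993)(0.977)) = 0.0167/0.0298 = 0.5585.
u' = 0.5585 × 3.00 × 10^8 m/s.

+1.68 × 10^8 m/s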